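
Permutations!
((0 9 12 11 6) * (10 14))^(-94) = (14)(0 9 12 11 6)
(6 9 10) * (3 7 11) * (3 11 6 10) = (11)(3 7 6 9) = [0, 1, 2, 7, 4, 5, 9, 6, 8, 3, 10, 11]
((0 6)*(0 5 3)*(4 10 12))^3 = (12)(0 3 5 6)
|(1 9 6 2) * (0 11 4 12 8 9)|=|(0 11 4 12 8 9 6 2 1)|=9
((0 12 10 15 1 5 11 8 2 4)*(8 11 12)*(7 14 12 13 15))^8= ((0 8 2 4)(1 5 13 15)(7 14 12 10))^8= (15)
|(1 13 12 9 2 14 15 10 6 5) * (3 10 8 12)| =|(1 13 3 10 6 5)(2 14 15 8 12 9)| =6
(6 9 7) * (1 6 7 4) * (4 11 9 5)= (1 6 5 4)(9 11)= [0, 6, 2, 3, 1, 4, 5, 7, 8, 11, 10, 9]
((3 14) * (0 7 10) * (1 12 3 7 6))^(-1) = (0 10 7 14 3 12 1 6)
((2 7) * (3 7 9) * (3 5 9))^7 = (2 3 7)(5 9)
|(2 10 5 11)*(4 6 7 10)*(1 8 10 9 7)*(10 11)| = 6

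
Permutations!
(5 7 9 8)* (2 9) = [0, 1, 9, 3, 4, 7, 6, 2, 5, 8] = (2 9 8 5 7)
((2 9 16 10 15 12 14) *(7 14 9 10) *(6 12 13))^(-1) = (2 14 7 16 9 12 6 13 15 10)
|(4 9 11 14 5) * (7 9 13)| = 7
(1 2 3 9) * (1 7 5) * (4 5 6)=(1 2 3 9 7 6 4 5)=[0, 2, 3, 9, 5, 1, 4, 6, 8, 7]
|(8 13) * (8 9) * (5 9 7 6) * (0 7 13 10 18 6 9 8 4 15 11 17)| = 35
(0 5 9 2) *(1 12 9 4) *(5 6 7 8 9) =[6, 12, 0, 3, 1, 4, 7, 8, 9, 2, 10, 11, 5] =(0 6 7 8 9 2)(1 12 5 4)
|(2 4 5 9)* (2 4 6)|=6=|(2 6)(4 5 9)|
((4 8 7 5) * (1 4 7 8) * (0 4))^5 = ((8)(0 4 1)(5 7))^5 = (8)(0 1 4)(5 7)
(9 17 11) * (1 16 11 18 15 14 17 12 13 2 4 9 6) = [0, 16, 4, 3, 9, 5, 1, 7, 8, 12, 10, 6, 13, 2, 17, 14, 11, 18, 15] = (1 16 11 6)(2 4 9 12 13)(14 17 18 15)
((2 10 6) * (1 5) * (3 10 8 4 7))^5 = (1 5)(2 10 7 8 6 3 4)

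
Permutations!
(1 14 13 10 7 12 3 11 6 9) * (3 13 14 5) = (14)(1 5 3 11 6 9)(7 12 13 10) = [0, 5, 2, 11, 4, 3, 9, 12, 8, 1, 7, 6, 13, 10, 14]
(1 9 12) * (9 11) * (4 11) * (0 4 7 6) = (0 4 11 9 12 1 7 6) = [4, 7, 2, 3, 11, 5, 0, 6, 8, 12, 10, 9, 1]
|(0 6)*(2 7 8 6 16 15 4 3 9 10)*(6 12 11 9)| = 42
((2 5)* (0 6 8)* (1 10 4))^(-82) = (0 8 6)(1 4 10)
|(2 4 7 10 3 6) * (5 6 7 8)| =|(2 4 8 5 6)(3 7 10)| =15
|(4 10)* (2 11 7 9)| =|(2 11 7 9)(4 10)| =4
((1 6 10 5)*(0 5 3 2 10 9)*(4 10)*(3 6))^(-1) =((0 5 1 3 2 4 10 6 9))^(-1) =(0 9 6 10 4 2 3 1 5)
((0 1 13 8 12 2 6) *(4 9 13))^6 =(0 12 9)(1 2 13)(4 6 8) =((0 1 4 9 13 8 12 2 6))^6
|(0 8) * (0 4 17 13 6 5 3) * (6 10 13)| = 14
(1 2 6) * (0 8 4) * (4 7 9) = (0 8 7 9 4)(1 2 6) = [8, 2, 6, 3, 0, 5, 1, 9, 7, 4]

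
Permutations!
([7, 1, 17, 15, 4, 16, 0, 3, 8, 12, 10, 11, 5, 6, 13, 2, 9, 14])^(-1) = [6, 1, 15, 7, 4, 12, 13, 0, 8, 16, 10, 11, 9, 14, 17, 3, 5, 2]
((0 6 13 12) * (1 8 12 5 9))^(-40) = (13)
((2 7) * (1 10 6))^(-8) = (1 10 6)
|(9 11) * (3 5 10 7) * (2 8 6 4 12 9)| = 28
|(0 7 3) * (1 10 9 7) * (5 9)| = |(0 1 10 5 9 7 3)| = 7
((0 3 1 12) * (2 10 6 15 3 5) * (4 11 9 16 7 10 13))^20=(0 11 6)(1 13 7)(2 16 3)(4 10 12)(5 9 15)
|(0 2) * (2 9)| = 3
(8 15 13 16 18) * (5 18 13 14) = (5 18 8 15 14)(13 16) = [0, 1, 2, 3, 4, 18, 6, 7, 15, 9, 10, 11, 12, 16, 5, 14, 13, 17, 8]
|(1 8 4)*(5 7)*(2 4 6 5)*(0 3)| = |(0 3)(1 8 6 5 7 2 4)| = 14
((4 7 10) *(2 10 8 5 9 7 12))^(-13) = (2 12 4 10)(5 8 7 9)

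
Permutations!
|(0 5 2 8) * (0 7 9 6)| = 7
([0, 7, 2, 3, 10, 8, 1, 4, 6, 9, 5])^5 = [0, 8, 2, 3, 1, 4, 5, 6, 10, 9, 7]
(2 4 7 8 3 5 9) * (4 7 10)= [0, 1, 7, 5, 10, 9, 6, 8, 3, 2, 4]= (2 7 8 3 5 9)(4 10)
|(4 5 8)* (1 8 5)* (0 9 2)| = |(0 9 2)(1 8 4)| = 3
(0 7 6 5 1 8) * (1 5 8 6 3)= (0 7 3 1 6 8)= [7, 6, 2, 1, 4, 5, 8, 3, 0]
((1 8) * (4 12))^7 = ((1 8)(4 12))^7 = (1 8)(4 12)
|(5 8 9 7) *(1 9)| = |(1 9 7 5 8)| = 5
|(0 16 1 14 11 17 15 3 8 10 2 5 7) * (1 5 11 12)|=|(0 16 5 7)(1 14 12)(2 11 17 15 3 8 10)|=84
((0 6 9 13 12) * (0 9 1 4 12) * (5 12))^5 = (0 12 1 13 5 6 9 4)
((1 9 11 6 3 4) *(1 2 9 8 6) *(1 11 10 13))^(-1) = (1 13 10 9 2 4 3 6 8)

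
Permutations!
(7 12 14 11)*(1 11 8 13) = (1 11 7 12 14 8 13) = [0, 11, 2, 3, 4, 5, 6, 12, 13, 9, 10, 7, 14, 1, 8]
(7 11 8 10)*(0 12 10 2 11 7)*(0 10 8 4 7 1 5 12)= [0, 5, 11, 3, 7, 12, 6, 1, 2, 9, 10, 4, 8]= (1 5 12 8 2 11 4 7)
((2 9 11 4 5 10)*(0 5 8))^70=(0 4 9 10)(2 5 8 11)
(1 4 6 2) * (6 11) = (1 4 11 6 2) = [0, 4, 1, 3, 11, 5, 2, 7, 8, 9, 10, 6]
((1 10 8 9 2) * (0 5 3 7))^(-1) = (0 7 3 5)(1 2 9 8 10)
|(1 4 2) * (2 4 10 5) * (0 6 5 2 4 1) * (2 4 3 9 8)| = 21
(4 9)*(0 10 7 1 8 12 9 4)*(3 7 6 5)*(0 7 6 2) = [10, 8, 0, 6, 4, 3, 5, 1, 12, 7, 2, 11, 9] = (0 10 2)(1 8 12 9 7)(3 6 5)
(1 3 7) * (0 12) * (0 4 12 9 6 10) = (0 9 6 10)(1 3 7)(4 12) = [9, 3, 2, 7, 12, 5, 10, 1, 8, 6, 0, 11, 4]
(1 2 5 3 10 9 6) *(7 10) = (1 2 5 3 7 10 9 6) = [0, 2, 5, 7, 4, 3, 1, 10, 8, 6, 9]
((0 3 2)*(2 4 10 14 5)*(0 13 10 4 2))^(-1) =(0 5 14 10 13 2 3)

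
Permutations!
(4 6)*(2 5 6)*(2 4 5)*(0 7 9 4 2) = [7, 1, 0, 3, 2, 6, 5, 9, 8, 4] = (0 7 9 4 2)(5 6)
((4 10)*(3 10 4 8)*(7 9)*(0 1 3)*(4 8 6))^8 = (0 1 3 10 6 4 8)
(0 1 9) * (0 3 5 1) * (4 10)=(1 9 3 5)(4 10)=[0, 9, 2, 5, 10, 1, 6, 7, 8, 3, 4]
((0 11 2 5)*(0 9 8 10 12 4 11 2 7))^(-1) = (0 7 11 4 12 10 8 9 5 2)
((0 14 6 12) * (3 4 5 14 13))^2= (0 3 5 6)(4 14 12 13)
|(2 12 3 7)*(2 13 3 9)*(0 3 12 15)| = 8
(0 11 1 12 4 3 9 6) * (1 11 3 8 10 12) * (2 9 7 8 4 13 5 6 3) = (0 2 9 3 7 8 10 12 13 5 6) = [2, 1, 9, 7, 4, 6, 0, 8, 10, 3, 12, 11, 13, 5]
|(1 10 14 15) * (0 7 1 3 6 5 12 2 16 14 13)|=40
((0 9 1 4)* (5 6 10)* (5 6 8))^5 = ((0 9 1 4)(5 8)(6 10))^5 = (0 9 1 4)(5 8)(6 10)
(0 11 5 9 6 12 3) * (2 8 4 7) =[11, 1, 8, 0, 7, 9, 12, 2, 4, 6, 10, 5, 3] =(0 11 5 9 6 12 3)(2 8 4 7)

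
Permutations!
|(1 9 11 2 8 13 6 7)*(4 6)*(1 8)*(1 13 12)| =|(1 9 11 2 13 4 6 7 8 12)| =10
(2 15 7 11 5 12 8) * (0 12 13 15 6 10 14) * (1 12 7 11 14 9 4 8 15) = (0 7 14)(1 12 15 11 5 13)(2 6 10 9 4 8) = [7, 12, 6, 3, 8, 13, 10, 14, 2, 4, 9, 5, 15, 1, 0, 11]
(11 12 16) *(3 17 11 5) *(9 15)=[0, 1, 2, 17, 4, 3, 6, 7, 8, 15, 10, 12, 16, 13, 14, 9, 5, 11]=(3 17 11 12 16 5)(9 15)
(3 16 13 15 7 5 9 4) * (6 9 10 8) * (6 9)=(3 16 13 15 7 5 10 8 9 4)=[0, 1, 2, 16, 3, 10, 6, 5, 9, 4, 8, 11, 12, 15, 14, 7, 13]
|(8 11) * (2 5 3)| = |(2 5 3)(8 11)| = 6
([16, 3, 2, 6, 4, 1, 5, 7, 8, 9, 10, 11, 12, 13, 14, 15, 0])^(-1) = (0 16)(1 5 6 3)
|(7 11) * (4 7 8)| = 4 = |(4 7 11 8)|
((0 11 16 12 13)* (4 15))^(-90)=((0 11 16 12 13)(4 15))^(-90)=(16)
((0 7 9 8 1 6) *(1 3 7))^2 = ((0 1 6)(3 7 9 8))^2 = (0 6 1)(3 9)(7 8)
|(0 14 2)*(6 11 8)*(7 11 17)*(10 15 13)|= 15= |(0 14 2)(6 17 7 11 8)(10 15 13)|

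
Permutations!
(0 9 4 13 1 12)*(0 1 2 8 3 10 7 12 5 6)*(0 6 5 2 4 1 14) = (0 9 1 2 8 3 10 7 12 14)(4 13) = [9, 2, 8, 10, 13, 5, 6, 12, 3, 1, 7, 11, 14, 4, 0]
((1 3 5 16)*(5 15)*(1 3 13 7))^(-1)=(1 7 13)(3 16 5 15)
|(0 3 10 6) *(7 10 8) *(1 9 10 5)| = |(0 3 8 7 5 1 9 10 6)| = 9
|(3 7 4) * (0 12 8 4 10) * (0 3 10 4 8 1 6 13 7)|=|(0 12 1 6 13 7 4 10 3)|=9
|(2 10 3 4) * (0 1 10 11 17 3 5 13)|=5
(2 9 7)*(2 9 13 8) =(2 13 8)(7 9) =[0, 1, 13, 3, 4, 5, 6, 9, 2, 7, 10, 11, 12, 8]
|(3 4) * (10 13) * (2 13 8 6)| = |(2 13 10 8 6)(3 4)| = 10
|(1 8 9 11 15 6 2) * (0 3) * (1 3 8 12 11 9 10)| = |(0 8 10 1 12 11 15 6 2 3)| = 10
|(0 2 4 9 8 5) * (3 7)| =|(0 2 4 9 8 5)(3 7)| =6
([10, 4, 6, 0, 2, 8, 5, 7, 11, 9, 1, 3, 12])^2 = [1, 2, 5, 10, 6, 11, 8, 7, 3, 9, 4, 0, 12]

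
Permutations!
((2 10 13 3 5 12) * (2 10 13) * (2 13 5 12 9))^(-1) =(2 9 5)(3 13 10 12)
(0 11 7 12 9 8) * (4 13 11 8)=[8, 1, 2, 3, 13, 5, 6, 12, 0, 4, 10, 7, 9, 11]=(0 8)(4 13 11 7 12 9)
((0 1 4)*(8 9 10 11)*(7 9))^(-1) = (0 4 1)(7 8 11 10 9)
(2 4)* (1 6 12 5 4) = [0, 6, 1, 3, 2, 4, 12, 7, 8, 9, 10, 11, 5] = (1 6 12 5 4 2)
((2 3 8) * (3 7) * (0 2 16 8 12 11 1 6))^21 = (0 11 7 6 12 2 1 3)(8 16) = ((0 2 7 3 12 11 1 6)(8 16))^21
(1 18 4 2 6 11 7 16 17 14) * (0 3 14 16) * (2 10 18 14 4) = (0 3 4 10 18 2 6 11 7)(1 14)(16 17) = [3, 14, 6, 4, 10, 5, 11, 0, 8, 9, 18, 7, 12, 13, 1, 15, 17, 16, 2]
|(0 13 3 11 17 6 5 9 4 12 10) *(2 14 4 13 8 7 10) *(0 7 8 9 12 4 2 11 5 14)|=|(0 9 13 3 5 12 11 17 6 14 2)(7 10)|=22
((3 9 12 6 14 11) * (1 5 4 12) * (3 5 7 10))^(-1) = ((1 7 10 3 9)(4 12 6 14 11 5))^(-1) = (1 9 3 10 7)(4 5 11 14 6 12)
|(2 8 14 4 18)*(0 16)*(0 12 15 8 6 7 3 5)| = |(0 16 12 15 8 14 4 18 2 6 7 3 5)| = 13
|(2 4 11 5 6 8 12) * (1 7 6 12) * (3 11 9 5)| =|(1 7 6 8)(2 4 9 5 12)(3 11)| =20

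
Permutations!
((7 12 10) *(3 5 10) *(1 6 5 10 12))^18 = ((1 6 5 12 3 10 7))^18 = (1 3 6 10 5 7 12)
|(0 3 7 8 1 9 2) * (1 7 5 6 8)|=9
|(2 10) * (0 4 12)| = |(0 4 12)(2 10)| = 6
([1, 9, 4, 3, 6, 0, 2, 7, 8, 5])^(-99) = (0 1 9 5)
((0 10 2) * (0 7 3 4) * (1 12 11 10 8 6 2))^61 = (0 3 2 8 4 7 6)(1 12 11 10)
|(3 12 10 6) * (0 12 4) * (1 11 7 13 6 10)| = |(0 12 1 11 7 13 6 3 4)| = 9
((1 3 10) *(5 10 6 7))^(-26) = (1 5 6)(3 10 7)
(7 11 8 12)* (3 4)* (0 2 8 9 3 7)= (0 2 8 12)(3 4 7 11 9)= [2, 1, 8, 4, 7, 5, 6, 11, 12, 3, 10, 9, 0]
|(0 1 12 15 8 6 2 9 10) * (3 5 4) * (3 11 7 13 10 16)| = 16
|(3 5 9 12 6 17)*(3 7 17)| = |(3 5 9 12 6)(7 17)| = 10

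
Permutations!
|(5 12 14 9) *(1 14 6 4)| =7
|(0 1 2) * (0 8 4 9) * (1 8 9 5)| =7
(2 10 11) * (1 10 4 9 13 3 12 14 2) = (1 10 11)(2 4 9 13 3 12 14) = [0, 10, 4, 12, 9, 5, 6, 7, 8, 13, 11, 1, 14, 3, 2]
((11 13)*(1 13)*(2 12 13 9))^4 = (1 13 2)(9 11 12)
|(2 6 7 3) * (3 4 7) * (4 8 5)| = 12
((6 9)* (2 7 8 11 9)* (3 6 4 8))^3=(2 6 3 7)(4 9 11 8)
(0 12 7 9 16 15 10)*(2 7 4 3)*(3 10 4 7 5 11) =(0 12 7 9 16 15 4 10)(2 5 11 3) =[12, 1, 5, 2, 10, 11, 6, 9, 8, 16, 0, 3, 7, 13, 14, 4, 15]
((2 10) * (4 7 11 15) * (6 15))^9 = (2 10)(4 15 6 11 7)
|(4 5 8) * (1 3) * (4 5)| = |(1 3)(5 8)| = 2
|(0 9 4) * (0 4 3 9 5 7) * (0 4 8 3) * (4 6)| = 8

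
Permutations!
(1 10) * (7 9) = [0, 10, 2, 3, 4, 5, 6, 9, 8, 7, 1] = (1 10)(7 9)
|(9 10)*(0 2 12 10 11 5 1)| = |(0 2 12 10 9 11 5 1)| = 8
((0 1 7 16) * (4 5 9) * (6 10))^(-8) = ((0 1 7 16)(4 5 9)(6 10))^(-8) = (16)(4 5 9)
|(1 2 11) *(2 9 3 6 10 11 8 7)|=6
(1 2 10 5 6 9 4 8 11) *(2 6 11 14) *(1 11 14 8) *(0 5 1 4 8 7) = (0 5 14 2 10 1 6 9 8 7) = [5, 6, 10, 3, 4, 14, 9, 0, 7, 8, 1, 11, 12, 13, 2]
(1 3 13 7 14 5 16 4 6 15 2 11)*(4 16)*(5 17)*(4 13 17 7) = (1 3 17 5 13 4 6 15 2 11)(7 14) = [0, 3, 11, 17, 6, 13, 15, 14, 8, 9, 10, 1, 12, 4, 7, 2, 16, 5]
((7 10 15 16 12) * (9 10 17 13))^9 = (7 17 13 9 10 15 16 12)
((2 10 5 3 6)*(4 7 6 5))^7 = (2 4 6 10 7)(3 5)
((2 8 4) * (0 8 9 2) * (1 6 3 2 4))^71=(0 4 9 2 3 6 1 8)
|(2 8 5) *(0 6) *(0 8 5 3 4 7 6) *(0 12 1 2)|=|(0 12 1 2 5)(3 4 7 6 8)|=5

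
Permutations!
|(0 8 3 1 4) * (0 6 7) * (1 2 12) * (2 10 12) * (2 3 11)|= 11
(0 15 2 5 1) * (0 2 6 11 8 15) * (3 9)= (1 2 5)(3 9)(6 11 8 15)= [0, 2, 5, 9, 4, 1, 11, 7, 15, 3, 10, 8, 12, 13, 14, 6]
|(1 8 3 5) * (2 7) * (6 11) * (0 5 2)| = |(0 5 1 8 3 2 7)(6 11)| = 14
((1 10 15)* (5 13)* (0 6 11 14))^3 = (15)(0 14 11 6)(5 13)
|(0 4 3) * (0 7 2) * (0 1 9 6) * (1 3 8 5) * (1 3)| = |(0 4 8 5 3 7 2 1 9 6)| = 10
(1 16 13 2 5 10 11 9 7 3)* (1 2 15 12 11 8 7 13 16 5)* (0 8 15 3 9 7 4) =[8, 5, 1, 2, 0, 10, 6, 9, 4, 13, 15, 7, 11, 3, 14, 12, 16] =(16)(0 8 4)(1 5 10 15 12 11 7 9 13 3 2)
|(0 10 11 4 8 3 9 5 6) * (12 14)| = |(0 10 11 4 8 3 9 5 6)(12 14)| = 18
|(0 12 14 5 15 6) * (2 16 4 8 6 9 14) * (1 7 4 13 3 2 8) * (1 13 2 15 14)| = |(0 12 8 6)(1 7 4 13 3 15 9)(2 16)(5 14)| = 28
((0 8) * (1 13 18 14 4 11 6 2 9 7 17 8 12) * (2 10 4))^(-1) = (0 8 17 7 9 2 14 18 13 1 12)(4 10 6 11) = ((0 12 1 13 18 14 2 9 7 17 8)(4 11 6 10))^(-1)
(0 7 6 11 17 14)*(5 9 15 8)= (0 7 6 11 17 14)(5 9 15 8)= [7, 1, 2, 3, 4, 9, 11, 6, 5, 15, 10, 17, 12, 13, 0, 8, 16, 14]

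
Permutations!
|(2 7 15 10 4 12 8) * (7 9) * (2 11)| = |(2 9 7 15 10 4 12 8 11)| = 9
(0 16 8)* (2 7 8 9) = [16, 1, 7, 3, 4, 5, 6, 8, 0, 2, 10, 11, 12, 13, 14, 15, 9] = (0 16 9 2 7 8)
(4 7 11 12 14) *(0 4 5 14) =[4, 1, 2, 3, 7, 14, 6, 11, 8, 9, 10, 12, 0, 13, 5] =(0 4 7 11 12)(5 14)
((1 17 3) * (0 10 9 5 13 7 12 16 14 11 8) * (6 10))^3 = ((0 6 10 9 5 13 7 12 16 14 11 8)(1 17 3))^3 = (17)(0 9 7 14)(5 12 11 6)(8 10 13 16)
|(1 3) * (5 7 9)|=6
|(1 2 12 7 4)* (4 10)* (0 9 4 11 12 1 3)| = 4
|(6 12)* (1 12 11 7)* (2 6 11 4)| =12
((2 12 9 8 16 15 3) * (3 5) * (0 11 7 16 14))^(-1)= (0 14 8 9 12 2 3 5 15 16 7 11)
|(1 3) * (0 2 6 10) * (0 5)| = 10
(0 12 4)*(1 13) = [12, 13, 2, 3, 0, 5, 6, 7, 8, 9, 10, 11, 4, 1] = (0 12 4)(1 13)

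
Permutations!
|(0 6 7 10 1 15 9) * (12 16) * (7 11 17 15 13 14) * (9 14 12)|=|(0 6 11 17 15 14 7 10 1 13 12 16 9)|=13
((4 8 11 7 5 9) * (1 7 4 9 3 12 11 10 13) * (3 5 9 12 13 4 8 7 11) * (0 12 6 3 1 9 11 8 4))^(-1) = ((0 12 1 8 10)(3 13 9 6)(4 7 11))^(-1) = (0 10 8 1 12)(3 6 9 13)(4 11 7)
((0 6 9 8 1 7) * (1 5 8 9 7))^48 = (9)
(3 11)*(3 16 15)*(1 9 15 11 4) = (1 9 15 3 4)(11 16) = [0, 9, 2, 4, 1, 5, 6, 7, 8, 15, 10, 16, 12, 13, 14, 3, 11]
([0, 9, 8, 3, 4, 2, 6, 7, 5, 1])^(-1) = [0, 9, 5, 3, 4, 8, 6, 7, 2, 1]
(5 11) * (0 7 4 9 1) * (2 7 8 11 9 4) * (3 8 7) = (0 7 2 3 8 11 5 9 1) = [7, 0, 3, 8, 4, 9, 6, 2, 11, 1, 10, 5]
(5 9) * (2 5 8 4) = (2 5 9 8 4) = [0, 1, 5, 3, 2, 9, 6, 7, 4, 8]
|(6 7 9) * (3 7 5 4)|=|(3 7 9 6 5 4)|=6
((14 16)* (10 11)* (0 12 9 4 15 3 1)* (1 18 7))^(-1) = (0 1 7 18 3 15 4 9 12)(10 11)(14 16)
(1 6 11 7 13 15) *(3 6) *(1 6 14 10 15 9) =(1 3 14 10 15 6 11 7 13 9) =[0, 3, 2, 14, 4, 5, 11, 13, 8, 1, 15, 7, 12, 9, 10, 6]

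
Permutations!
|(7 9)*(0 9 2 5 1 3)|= 7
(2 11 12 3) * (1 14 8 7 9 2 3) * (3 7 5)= (1 14 8 5 3 7 9 2 11 12)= [0, 14, 11, 7, 4, 3, 6, 9, 5, 2, 10, 12, 1, 13, 8]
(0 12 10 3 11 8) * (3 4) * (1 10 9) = (0 12 9 1 10 4 3 11 8) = [12, 10, 2, 11, 3, 5, 6, 7, 0, 1, 4, 8, 9]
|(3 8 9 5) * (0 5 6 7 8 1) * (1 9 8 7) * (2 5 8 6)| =4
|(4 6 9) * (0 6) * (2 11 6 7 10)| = 8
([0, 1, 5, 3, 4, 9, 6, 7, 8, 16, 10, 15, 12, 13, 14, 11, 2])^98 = [0, 1, 9, 3, 4, 16, 6, 7, 8, 2, 10, 11, 12, 13, 14, 15, 5]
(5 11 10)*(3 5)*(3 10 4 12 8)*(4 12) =(3 5 11 12 8) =[0, 1, 2, 5, 4, 11, 6, 7, 3, 9, 10, 12, 8]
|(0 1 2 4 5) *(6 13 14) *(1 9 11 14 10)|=11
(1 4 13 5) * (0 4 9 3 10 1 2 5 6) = (0 4 13 6)(1 9 3 10)(2 5) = [4, 9, 5, 10, 13, 2, 0, 7, 8, 3, 1, 11, 12, 6]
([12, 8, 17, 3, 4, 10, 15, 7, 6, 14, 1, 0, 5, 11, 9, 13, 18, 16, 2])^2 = (0 5 1 6 13)(2 16)(8 15 11 12 10)(17 18)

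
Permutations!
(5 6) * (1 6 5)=[0, 6, 2, 3, 4, 5, 1]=(1 6)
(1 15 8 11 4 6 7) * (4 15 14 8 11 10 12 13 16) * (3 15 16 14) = (1 3 15 11 16 4 6 7)(8 10 12 13 14) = [0, 3, 2, 15, 6, 5, 7, 1, 10, 9, 12, 16, 13, 14, 8, 11, 4]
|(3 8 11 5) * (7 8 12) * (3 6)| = 7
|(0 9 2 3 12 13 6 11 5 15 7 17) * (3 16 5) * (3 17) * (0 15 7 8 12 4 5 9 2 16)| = |(0 2)(3 4 5 7)(6 11 17 15 8 12 13)(9 16)| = 28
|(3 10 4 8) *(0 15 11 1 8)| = 8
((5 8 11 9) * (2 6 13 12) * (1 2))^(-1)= ((1 2 6 13 12)(5 8 11 9))^(-1)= (1 12 13 6 2)(5 9 11 8)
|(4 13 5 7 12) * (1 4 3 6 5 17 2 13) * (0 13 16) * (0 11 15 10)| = 40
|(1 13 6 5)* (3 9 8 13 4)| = 8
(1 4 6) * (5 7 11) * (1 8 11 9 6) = (1 4)(5 7 9 6 8 11) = [0, 4, 2, 3, 1, 7, 8, 9, 11, 6, 10, 5]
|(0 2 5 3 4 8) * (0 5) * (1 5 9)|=|(0 2)(1 5 3 4 8 9)|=6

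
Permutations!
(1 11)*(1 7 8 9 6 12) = (1 11 7 8 9 6 12) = [0, 11, 2, 3, 4, 5, 12, 8, 9, 6, 10, 7, 1]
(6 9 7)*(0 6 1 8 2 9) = (0 6)(1 8 2 9 7) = [6, 8, 9, 3, 4, 5, 0, 1, 2, 7]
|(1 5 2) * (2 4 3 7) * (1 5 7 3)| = 5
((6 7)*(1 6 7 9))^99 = ((1 6 9))^99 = (9)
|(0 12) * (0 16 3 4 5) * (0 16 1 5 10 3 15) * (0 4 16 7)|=5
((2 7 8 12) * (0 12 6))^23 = (0 6 8 7 2 12)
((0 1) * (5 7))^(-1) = ((0 1)(5 7))^(-1) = (0 1)(5 7)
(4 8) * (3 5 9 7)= (3 5 9 7)(4 8)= [0, 1, 2, 5, 8, 9, 6, 3, 4, 7]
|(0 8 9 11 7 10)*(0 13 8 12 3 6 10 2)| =|(0 12 3 6 10 13 8 9 11 7 2)| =11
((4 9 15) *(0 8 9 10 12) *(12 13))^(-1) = (0 12 13 10 4 15 9 8)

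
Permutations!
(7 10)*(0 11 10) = (0 11 10 7) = [11, 1, 2, 3, 4, 5, 6, 0, 8, 9, 7, 10]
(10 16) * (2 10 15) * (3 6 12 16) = (2 10 3 6 12 16 15) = [0, 1, 10, 6, 4, 5, 12, 7, 8, 9, 3, 11, 16, 13, 14, 2, 15]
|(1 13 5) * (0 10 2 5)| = |(0 10 2 5 1 13)| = 6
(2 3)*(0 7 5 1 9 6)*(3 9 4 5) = (0 7 3 2 9 6)(1 4 5) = [7, 4, 9, 2, 5, 1, 0, 3, 8, 6]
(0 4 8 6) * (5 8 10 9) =(0 4 10 9 5 8 6) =[4, 1, 2, 3, 10, 8, 0, 7, 6, 5, 9]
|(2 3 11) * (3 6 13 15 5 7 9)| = 9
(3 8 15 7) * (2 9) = (2 9)(3 8 15 7) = [0, 1, 9, 8, 4, 5, 6, 3, 15, 2, 10, 11, 12, 13, 14, 7]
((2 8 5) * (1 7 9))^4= ((1 7 9)(2 8 5))^4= (1 7 9)(2 8 5)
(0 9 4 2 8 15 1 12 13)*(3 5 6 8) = (0 9 4 2 3 5 6 8 15 1 12 13) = [9, 12, 3, 5, 2, 6, 8, 7, 15, 4, 10, 11, 13, 0, 14, 1]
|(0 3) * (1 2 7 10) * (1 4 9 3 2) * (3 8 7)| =15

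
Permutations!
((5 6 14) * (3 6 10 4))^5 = (3 4 10 5 14 6)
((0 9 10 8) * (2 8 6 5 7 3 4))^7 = ((0 9 10 6 5 7 3 4 2 8))^7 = (0 4 5 9 2 7 10 8 3 6)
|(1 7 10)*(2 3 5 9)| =|(1 7 10)(2 3 5 9)| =12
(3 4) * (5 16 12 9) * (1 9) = (1 9 5 16 12)(3 4) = [0, 9, 2, 4, 3, 16, 6, 7, 8, 5, 10, 11, 1, 13, 14, 15, 12]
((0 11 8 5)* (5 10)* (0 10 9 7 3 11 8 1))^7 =((0 8 9 7 3 11 1)(5 10))^7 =(11)(5 10)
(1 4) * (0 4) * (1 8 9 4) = [1, 0, 2, 3, 8, 5, 6, 7, 9, 4] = (0 1)(4 8 9)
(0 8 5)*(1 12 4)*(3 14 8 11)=(0 11 3 14 8 5)(1 12 4)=[11, 12, 2, 14, 1, 0, 6, 7, 5, 9, 10, 3, 4, 13, 8]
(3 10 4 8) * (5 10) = (3 5 10 4 8) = [0, 1, 2, 5, 8, 10, 6, 7, 3, 9, 4]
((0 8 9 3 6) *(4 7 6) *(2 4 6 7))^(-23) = (0 9 6 8 3)(2 4)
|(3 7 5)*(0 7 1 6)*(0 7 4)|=10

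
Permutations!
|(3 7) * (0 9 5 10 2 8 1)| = 14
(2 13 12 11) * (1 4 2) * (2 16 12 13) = [0, 4, 2, 3, 16, 5, 6, 7, 8, 9, 10, 1, 11, 13, 14, 15, 12] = (1 4 16 12 11)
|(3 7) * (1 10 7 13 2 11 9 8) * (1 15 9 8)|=10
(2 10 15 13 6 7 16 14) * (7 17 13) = (2 10 15 7 16 14)(6 17 13) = [0, 1, 10, 3, 4, 5, 17, 16, 8, 9, 15, 11, 12, 6, 2, 7, 14, 13]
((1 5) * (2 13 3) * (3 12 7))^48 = ((1 5)(2 13 12 7 3))^48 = (2 7 13 3 12)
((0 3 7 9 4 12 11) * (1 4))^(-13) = ((0 3 7 9 1 4 12 11))^(-13) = (0 9 12 3 1 11 7 4)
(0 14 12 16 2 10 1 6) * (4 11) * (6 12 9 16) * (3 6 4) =(0 14 9 16 2 10 1 12 4 11 3 6) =[14, 12, 10, 6, 11, 5, 0, 7, 8, 16, 1, 3, 4, 13, 9, 15, 2]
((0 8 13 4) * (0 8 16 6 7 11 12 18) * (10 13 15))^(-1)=(0 18 12 11 7 6 16)(4 13 10 15 8)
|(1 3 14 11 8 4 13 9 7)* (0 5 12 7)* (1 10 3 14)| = 13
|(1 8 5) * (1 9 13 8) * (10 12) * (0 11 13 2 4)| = 8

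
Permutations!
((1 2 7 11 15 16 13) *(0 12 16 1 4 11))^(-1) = ((0 12 16 13 4 11 15 1 2 7))^(-1) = (0 7 2 1 15 11 4 13 16 12)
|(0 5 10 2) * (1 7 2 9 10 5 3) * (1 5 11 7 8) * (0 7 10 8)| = |(0 3 5 11 10 9 8 1)(2 7)| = 8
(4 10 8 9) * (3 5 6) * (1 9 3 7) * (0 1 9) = [1, 0, 2, 5, 10, 6, 7, 9, 3, 4, 8] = (0 1)(3 5 6 7 9 4 10 8)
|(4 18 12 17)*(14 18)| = 5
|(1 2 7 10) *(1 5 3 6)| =7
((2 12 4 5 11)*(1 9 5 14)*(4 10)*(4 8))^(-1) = (1 14 4 8 10 12 2 11 5 9)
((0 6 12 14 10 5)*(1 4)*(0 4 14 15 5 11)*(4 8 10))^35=((0 6 12 15 5 8 10 11)(1 14 4))^35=(0 15 10 6 5 11 12 8)(1 4 14)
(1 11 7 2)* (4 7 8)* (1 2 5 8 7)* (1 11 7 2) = [0, 7, 1, 3, 11, 8, 6, 5, 4, 9, 10, 2] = (1 7 5 8 4 11 2)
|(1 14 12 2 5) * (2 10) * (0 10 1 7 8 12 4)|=|(0 10 2 5 7 8 12 1 14 4)|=10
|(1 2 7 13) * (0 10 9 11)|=4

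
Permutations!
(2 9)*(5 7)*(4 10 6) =(2 9)(4 10 6)(5 7) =[0, 1, 9, 3, 10, 7, 4, 5, 8, 2, 6]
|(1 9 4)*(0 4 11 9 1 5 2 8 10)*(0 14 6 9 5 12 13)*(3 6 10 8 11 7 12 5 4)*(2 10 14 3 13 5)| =|(14)(0 13)(2 11 4)(3 6 9 7 12 5 10)| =42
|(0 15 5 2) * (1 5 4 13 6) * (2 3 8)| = |(0 15 4 13 6 1 5 3 8 2)| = 10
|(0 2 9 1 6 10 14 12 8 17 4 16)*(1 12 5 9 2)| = 12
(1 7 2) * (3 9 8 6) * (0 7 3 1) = (0 7 2)(1 3 9 8 6) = [7, 3, 0, 9, 4, 5, 1, 2, 6, 8]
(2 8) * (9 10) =(2 8)(9 10) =[0, 1, 8, 3, 4, 5, 6, 7, 2, 10, 9]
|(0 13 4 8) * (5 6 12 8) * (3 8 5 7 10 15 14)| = 9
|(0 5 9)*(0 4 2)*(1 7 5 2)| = 10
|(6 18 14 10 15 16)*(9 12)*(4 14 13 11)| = |(4 14 10 15 16 6 18 13 11)(9 12)| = 18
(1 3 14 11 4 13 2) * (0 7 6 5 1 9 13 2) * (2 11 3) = [7, 2, 9, 14, 11, 1, 5, 6, 8, 13, 10, 4, 12, 0, 3] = (0 7 6 5 1 2 9 13)(3 14)(4 11)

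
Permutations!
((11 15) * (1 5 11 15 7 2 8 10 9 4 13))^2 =(15)(1 11 2 10 4)(5 7 8 9 13)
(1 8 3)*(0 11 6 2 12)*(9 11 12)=(0 12)(1 8 3)(2 9 11 6)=[12, 8, 9, 1, 4, 5, 2, 7, 3, 11, 10, 6, 0]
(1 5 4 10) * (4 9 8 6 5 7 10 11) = (1 7 10)(4 11)(5 9 8 6) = [0, 7, 2, 3, 11, 9, 5, 10, 6, 8, 1, 4]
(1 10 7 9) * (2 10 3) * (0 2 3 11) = (0 2 10 7 9 1 11) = [2, 11, 10, 3, 4, 5, 6, 9, 8, 1, 7, 0]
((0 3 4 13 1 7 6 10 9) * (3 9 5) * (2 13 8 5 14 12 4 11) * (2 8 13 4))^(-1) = (0 9)(1 13 4 2 12 14 10 6 7)(3 5 8 11)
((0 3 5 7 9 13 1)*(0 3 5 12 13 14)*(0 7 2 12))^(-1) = (0 3 1 13 12 2 5)(7 14 9)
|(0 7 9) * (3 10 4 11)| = |(0 7 9)(3 10 4 11)| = 12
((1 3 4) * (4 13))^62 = (1 13)(3 4) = ((1 3 13 4))^62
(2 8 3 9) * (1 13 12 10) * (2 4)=(1 13 12 10)(2 8 3 9 4)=[0, 13, 8, 9, 2, 5, 6, 7, 3, 4, 1, 11, 10, 12]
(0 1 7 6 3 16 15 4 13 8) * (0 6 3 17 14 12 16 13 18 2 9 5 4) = (0 1 7 3 13 8 6 17 14 12 16 15)(2 9 5 4 18) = [1, 7, 9, 13, 18, 4, 17, 3, 6, 5, 10, 11, 16, 8, 12, 0, 15, 14, 2]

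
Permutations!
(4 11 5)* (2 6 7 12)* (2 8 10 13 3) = (2 6 7 12 8 10 13 3)(4 11 5) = [0, 1, 6, 2, 11, 4, 7, 12, 10, 9, 13, 5, 8, 3]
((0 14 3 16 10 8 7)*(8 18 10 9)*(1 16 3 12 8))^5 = (1 9 16)(10 18)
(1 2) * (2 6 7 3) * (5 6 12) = (1 12 5 6 7 3 2) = [0, 12, 1, 2, 4, 6, 7, 3, 8, 9, 10, 11, 5]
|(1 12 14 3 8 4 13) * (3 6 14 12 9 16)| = 14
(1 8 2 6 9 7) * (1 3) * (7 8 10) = [0, 10, 6, 1, 4, 5, 9, 3, 2, 8, 7] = (1 10 7 3)(2 6 9 8)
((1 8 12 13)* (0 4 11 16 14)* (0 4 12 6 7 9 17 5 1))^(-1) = (0 13 12)(1 5 17 9 7 6 8)(4 14 16 11)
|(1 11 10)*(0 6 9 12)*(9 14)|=15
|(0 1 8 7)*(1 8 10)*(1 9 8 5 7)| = 12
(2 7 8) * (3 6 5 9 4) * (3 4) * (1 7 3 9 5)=(9)(1 7 8 2 3 6)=[0, 7, 3, 6, 4, 5, 1, 8, 2, 9]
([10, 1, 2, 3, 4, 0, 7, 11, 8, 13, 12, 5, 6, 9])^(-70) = [0, 1, 2, 3, 4, 5, 6, 7, 8, 9, 10, 11, 12, 13]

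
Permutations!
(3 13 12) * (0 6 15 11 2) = (0 6 15 11 2)(3 13 12) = [6, 1, 0, 13, 4, 5, 15, 7, 8, 9, 10, 2, 3, 12, 14, 11]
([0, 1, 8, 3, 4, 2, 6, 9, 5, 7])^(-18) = [0, 1, 2, 3, 4, 5, 6, 7, 8, 9]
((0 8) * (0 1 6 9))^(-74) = (0 8 1 6 9)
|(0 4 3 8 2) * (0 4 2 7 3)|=|(0 2 4)(3 8 7)|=3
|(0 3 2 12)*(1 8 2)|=6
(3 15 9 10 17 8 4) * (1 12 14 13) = [0, 12, 2, 15, 3, 5, 6, 7, 4, 10, 17, 11, 14, 1, 13, 9, 16, 8] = (1 12 14 13)(3 15 9 10 17 8 4)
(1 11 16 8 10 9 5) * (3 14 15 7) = (1 11 16 8 10 9 5)(3 14 15 7) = [0, 11, 2, 14, 4, 1, 6, 3, 10, 5, 9, 16, 12, 13, 15, 7, 8]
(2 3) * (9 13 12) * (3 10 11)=(2 10 11 3)(9 13 12)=[0, 1, 10, 2, 4, 5, 6, 7, 8, 13, 11, 3, 9, 12]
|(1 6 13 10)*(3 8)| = 4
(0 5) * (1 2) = [5, 2, 1, 3, 4, 0] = (0 5)(1 2)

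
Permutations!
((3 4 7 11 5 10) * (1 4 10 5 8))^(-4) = ((1 4 7 11 8)(3 10))^(-4) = (1 4 7 11 8)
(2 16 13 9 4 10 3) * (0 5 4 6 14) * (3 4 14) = (0 5 14)(2 16 13 9 6 3)(4 10) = [5, 1, 16, 2, 10, 14, 3, 7, 8, 6, 4, 11, 12, 9, 0, 15, 13]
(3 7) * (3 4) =(3 7 4) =[0, 1, 2, 7, 3, 5, 6, 4]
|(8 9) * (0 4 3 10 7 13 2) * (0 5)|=8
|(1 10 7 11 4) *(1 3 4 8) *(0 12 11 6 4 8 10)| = |(0 12 11 10 7 6 4 3 8 1)| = 10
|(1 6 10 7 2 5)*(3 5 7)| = 10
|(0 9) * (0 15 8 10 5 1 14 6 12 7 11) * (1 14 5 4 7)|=|(0 9 15 8 10 4 7 11)(1 5 14 6 12)|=40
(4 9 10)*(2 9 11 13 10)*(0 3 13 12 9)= (0 3 13 10 4 11 12 9 2)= [3, 1, 0, 13, 11, 5, 6, 7, 8, 2, 4, 12, 9, 10]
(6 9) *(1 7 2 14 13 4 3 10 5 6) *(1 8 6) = (1 7 2 14 13 4 3 10 5)(6 9 8) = [0, 7, 14, 10, 3, 1, 9, 2, 6, 8, 5, 11, 12, 4, 13]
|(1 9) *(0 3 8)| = 6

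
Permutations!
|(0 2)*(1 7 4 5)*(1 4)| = 2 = |(0 2)(1 7)(4 5)|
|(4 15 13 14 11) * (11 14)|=4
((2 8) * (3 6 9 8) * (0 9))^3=(0 2)(3 9)(6 8)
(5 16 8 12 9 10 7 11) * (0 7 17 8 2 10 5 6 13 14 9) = [7, 1, 10, 3, 4, 16, 13, 11, 12, 5, 17, 6, 0, 14, 9, 15, 2, 8] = (0 7 11 6 13 14 9 5 16 2 10 17 8 12)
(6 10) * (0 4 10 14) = (0 4 10 6 14) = [4, 1, 2, 3, 10, 5, 14, 7, 8, 9, 6, 11, 12, 13, 0]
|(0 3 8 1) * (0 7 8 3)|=3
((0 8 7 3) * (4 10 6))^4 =(4 10 6)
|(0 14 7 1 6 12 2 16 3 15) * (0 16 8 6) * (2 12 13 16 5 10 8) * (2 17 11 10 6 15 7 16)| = 18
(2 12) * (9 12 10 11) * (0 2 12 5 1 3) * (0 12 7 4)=(0 2 10 11 9 5 1 3 12 7 4)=[2, 3, 10, 12, 0, 1, 6, 4, 8, 5, 11, 9, 7]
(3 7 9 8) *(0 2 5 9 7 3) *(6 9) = (0 2 5 6 9 8) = [2, 1, 5, 3, 4, 6, 9, 7, 0, 8]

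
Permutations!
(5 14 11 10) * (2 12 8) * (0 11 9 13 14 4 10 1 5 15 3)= (0 11 1 5 4 10 15 3)(2 12 8)(9 13 14)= [11, 5, 12, 0, 10, 4, 6, 7, 2, 13, 15, 1, 8, 14, 9, 3]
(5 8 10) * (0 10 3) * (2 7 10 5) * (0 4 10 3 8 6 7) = (0 5 6 7 3 4 10 2) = [5, 1, 0, 4, 10, 6, 7, 3, 8, 9, 2]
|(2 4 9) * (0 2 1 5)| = |(0 2 4 9 1 5)| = 6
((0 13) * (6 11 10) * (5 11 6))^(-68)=((0 13)(5 11 10))^(-68)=(13)(5 11 10)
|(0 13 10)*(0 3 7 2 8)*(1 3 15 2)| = |(0 13 10 15 2 8)(1 3 7)| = 6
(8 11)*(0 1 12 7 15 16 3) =(0 1 12 7 15 16 3)(8 11) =[1, 12, 2, 0, 4, 5, 6, 15, 11, 9, 10, 8, 7, 13, 14, 16, 3]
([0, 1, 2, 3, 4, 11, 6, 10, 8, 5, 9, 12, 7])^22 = [0, 1, 2, 3, 4, 10, 6, 11, 8, 7, 12, 9, 5]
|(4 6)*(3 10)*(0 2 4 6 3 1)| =6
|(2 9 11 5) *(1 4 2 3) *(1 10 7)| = 9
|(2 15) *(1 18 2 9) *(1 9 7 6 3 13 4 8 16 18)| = |(2 15 7 6 3 13 4 8 16 18)| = 10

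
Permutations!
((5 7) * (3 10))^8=(10)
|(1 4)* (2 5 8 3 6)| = |(1 4)(2 5 8 3 6)| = 10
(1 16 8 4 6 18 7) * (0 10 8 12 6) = [10, 16, 2, 3, 0, 5, 18, 1, 4, 9, 8, 11, 6, 13, 14, 15, 12, 17, 7] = (0 10 8 4)(1 16 12 6 18 7)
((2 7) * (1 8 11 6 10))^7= ((1 8 11 6 10)(2 7))^7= (1 11 10 8 6)(2 7)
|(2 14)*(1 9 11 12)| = 4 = |(1 9 11 12)(2 14)|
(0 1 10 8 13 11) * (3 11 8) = (0 1 10 3 11)(8 13) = [1, 10, 2, 11, 4, 5, 6, 7, 13, 9, 3, 0, 12, 8]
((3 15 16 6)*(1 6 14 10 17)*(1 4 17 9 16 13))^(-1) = ((1 6 3 15 13)(4 17)(9 16 14 10))^(-1) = (1 13 15 3 6)(4 17)(9 10 14 16)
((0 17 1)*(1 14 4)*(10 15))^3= ((0 17 14 4 1)(10 15))^3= (0 4 17 1 14)(10 15)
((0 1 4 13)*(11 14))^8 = (14) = ((0 1 4 13)(11 14))^8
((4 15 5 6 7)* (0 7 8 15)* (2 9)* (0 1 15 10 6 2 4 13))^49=(0 7 13)(1 15 5 2 9 4)(6 8 10)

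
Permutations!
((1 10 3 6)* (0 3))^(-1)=(0 10 1 6 3)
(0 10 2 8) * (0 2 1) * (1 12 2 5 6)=(0 10 12 2 8 5 6 1)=[10, 0, 8, 3, 4, 6, 1, 7, 5, 9, 12, 11, 2]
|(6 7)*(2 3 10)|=|(2 3 10)(6 7)|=6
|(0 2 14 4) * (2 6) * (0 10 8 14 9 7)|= 20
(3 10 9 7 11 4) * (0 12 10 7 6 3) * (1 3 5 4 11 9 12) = (0 1 3 7 9 6 5 4)(10 12) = [1, 3, 2, 7, 0, 4, 5, 9, 8, 6, 12, 11, 10]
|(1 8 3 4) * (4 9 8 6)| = 3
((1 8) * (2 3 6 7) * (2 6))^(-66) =(8) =((1 8)(2 3)(6 7))^(-66)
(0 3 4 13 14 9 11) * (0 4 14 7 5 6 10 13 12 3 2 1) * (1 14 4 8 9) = (0 2 14 1)(3 4 12)(5 6 10 13 7)(8 9 11) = [2, 0, 14, 4, 12, 6, 10, 5, 9, 11, 13, 8, 3, 7, 1]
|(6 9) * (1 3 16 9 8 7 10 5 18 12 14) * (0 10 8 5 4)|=18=|(0 10 4)(1 3 16 9 6 5 18 12 14)(7 8)|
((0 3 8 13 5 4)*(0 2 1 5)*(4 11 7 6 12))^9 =(0 3 8 13)(1 5 11 7 6 12 4 2)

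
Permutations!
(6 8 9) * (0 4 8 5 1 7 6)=(0 4 8 9)(1 7 6 5)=[4, 7, 2, 3, 8, 1, 5, 6, 9, 0]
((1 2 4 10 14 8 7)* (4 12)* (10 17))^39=((1 2 12 4 17 10 14 8 7))^39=(1 4 14)(2 17 8)(7 12 10)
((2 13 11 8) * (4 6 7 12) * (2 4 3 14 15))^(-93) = ((2 13 11 8 4 6 7 12 3 14 15))^(-93) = (2 7 13 12 11 3 8 14 4 15 6)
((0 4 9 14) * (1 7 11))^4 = (14)(1 7 11)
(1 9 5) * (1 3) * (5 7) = (1 9 7 5 3) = [0, 9, 2, 1, 4, 3, 6, 5, 8, 7]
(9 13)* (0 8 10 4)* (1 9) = (0 8 10 4)(1 9 13) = [8, 9, 2, 3, 0, 5, 6, 7, 10, 13, 4, 11, 12, 1]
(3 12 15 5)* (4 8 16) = [0, 1, 2, 12, 8, 3, 6, 7, 16, 9, 10, 11, 15, 13, 14, 5, 4] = (3 12 15 5)(4 8 16)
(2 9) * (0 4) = [4, 1, 9, 3, 0, 5, 6, 7, 8, 2] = (0 4)(2 9)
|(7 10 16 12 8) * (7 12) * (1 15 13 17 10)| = |(1 15 13 17 10 16 7)(8 12)| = 14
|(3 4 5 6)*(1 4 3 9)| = 5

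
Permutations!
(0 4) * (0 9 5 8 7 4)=(4 9 5 8 7)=[0, 1, 2, 3, 9, 8, 6, 4, 7, 5]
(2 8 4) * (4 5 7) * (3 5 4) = (2 8 4)(3 5 7) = [0, 1, 8, 5, 2, 7, 6, 3, 4]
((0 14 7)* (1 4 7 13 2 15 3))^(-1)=(0 7 4 1 3 15 2 13 14)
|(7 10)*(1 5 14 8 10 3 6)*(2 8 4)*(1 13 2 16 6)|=12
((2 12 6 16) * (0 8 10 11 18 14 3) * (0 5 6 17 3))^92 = ((0 8 10 11 18 14)(2 12 17 3 5 6 16))^92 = (0 10 18)(2 12 17 3 5 6 16)(8 11 14)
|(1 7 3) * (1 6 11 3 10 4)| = |(1 7 10 4)(3 6 11)| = 12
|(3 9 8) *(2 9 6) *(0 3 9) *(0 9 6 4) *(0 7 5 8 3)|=|(2 9 3 4 7 5 8 6)|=8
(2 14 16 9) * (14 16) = (2 16 9) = [0, 1, 16, 3, 4, 5, 6, 7, 8, 2, 10, 11, 12, 13, 14, 15, 9]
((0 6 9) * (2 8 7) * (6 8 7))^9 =((0 8 6 9)(2 7))^9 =(0 8 6 9)(2 7)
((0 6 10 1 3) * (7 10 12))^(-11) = ((0 6 12 7 10 1 3))^(-11) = (0 7 3 12 1 6 10)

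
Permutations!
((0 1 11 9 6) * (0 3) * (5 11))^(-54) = (0 5 9 3 1 11 6)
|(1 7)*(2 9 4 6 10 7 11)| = 8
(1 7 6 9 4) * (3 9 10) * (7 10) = [0, 10, 2, 9, 1, 5, 7, 6, 8, 4, 3] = (1 10 3 9 4)(6 7)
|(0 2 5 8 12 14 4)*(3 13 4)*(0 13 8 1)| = 4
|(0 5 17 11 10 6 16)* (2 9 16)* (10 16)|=20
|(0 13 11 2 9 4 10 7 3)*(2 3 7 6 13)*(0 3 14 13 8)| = |(0 2 9 4 10 6 8)(11 14 13)| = 21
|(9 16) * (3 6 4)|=6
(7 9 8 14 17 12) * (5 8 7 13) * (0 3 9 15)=(0 3 9 7 15)(5 8 14 17 12 13)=[3, 1, 2, 9, 4, 8, 6, 15, 14, 7, 10, 11, 13, 5, 17, 0, 16, 12]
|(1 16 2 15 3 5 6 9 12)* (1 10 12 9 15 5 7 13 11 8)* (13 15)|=24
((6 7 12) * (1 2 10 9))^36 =(12)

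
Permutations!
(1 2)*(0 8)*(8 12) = (0 12 8)(1 2) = [12, 2, 1, 3, 4, 5, 6, 7, 0, 9, 10, 11, 8]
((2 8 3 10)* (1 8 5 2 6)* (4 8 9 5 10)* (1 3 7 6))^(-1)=((1 9 5 2 10)(3 4 8 7 6))^(-1)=(1 10 2 5 9)(3 6 7 8 4)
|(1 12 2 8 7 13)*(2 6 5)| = |(1 12 6 5 2 8 7 13)| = 8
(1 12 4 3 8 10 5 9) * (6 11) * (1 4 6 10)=[0, 12, 2, 8, 3, 9, 11, 7, 1, 4, 5, 10, 6]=(1 12 6 11 10 5 9 4 3 8)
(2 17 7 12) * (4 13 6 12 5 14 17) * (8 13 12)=[0, 1, 4, 3, 12, 14, 8, 5, 13, 9, 10, 11, 2, 6, 17, 15, 16, 7]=(2 4 12)(5 14 17 7)(6 8 13)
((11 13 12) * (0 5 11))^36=(0 5 11 13 12)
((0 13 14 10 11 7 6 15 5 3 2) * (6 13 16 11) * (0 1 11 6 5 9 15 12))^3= ((0 16 6 12)(1 11 7 13 14 10 5 3 2)(9 15))^3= (0 12 6 16)(1 13 5)(2 7 10)(3 11 14)(9 15)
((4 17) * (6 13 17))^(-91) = ((4 6 13 17))^(-91) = (4 6 13 17)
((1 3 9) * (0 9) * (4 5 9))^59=(0 3 1 9 5 4)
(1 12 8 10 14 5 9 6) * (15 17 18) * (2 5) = (1 12 8 10 14 2 5 9 6)(15 17 18) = [0, 12, 5, 3, 4, 9, 1, 7, 10, 6, 14, 11, 8, 13, 2, 17, 16, 18, 15]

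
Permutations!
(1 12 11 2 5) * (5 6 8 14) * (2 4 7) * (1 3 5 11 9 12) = (2 6 8 14 11 4 7)(3 5)(9 12) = [0, 1, 6, 5, 7, 3, 8, 2, 14, 12, 10, 4, 9, 13, 11]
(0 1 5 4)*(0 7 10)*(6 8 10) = (0 1 5 4 7 6 8 10) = [1, 5, 2, 3, 7, 4, 8, 6, 10, 9, 0]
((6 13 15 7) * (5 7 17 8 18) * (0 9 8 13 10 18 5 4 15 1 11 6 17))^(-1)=(0 15 4 18 10 6 11 1 13 17 7 5 8 9)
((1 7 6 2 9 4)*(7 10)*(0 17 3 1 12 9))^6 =(0 6 10 3)(1 17 2 7)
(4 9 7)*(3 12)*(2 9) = (2 9 7 4)(3 12) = [0, 1, 9, 12, 2, 5, 6, 4, 8, 7, 10, 11, 3]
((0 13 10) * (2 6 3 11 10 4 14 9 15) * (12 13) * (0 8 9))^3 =((0 12 13 4 14)(2 6 3 11 10 8 9 15))^3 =(0 4 12 14 13)(2 11 9 6 10 15 3 8)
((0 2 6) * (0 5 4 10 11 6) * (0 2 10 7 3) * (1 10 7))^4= ((0 7 3)(1 10 11 6 5 4))^4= (0 7 3)(1 5 11)(4 6 10)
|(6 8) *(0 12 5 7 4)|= 10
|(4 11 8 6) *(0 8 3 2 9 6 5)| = |(0 8 5)(2 9 6 4 11 3)| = 6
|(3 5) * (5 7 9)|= 4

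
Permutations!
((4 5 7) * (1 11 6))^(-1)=(1 6 11)(4 7 5)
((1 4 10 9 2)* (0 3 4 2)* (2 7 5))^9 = ((0 3 4 10 9)(1 7 5 2))^9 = (0 9 10 4 3)(1 7 5 2)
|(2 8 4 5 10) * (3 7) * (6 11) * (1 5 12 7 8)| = 20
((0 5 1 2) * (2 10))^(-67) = ((0 5 1 10 2))^(-67) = (0 10 5 2 1)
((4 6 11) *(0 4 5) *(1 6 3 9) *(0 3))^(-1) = (0 4)(1 9 3 5 11 6)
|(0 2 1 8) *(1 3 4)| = 6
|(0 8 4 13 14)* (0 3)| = 6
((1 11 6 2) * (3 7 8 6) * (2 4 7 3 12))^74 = (1 12)(2 11)(4 8)(6 7)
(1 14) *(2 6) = [0, 14, 6, 3, 4, 5, 2, 7, 8, 9, 10, 11, 12, 13, 1] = (1 14)(2 6)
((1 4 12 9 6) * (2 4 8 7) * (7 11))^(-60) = (1 7 12)(2 9 8)(4 6 11) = ((1 8 11 7 2 4 12 9 6))^(-60)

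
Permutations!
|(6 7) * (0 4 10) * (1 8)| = 6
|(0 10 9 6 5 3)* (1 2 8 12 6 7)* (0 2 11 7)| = 6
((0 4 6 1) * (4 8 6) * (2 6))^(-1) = ((0 8 2 6 1))^(-1) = (0 1 6 2 8)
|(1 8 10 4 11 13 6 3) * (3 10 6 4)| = 15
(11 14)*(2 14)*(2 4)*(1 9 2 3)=(1 9 2 14 11 4 3)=[0, 9, 14, 1, 3, 5, 6, 7, 8, 2, 10, 4, 12, 13, 11]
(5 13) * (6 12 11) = (5 13)(6 12 11) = [0, 1, 2, 3, 4, 13, 12, 7, 8, 9, 10, 6, 11, 5]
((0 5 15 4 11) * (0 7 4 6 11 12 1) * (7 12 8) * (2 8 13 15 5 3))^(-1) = ((0 3 2 8 7 4 13 15 6 11 12 1))^(-1) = (0 1 12 11 6 15 13 4 7 8 2 3)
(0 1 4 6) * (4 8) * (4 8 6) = [1, 6, 2, 3, 4, 5, 0, 7, 8] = (8)(0 1 6)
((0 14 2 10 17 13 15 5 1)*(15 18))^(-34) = (0 18 2 5 17)(1 13 14 15 10)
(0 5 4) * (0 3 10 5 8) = [8, 1, 2, 10, 3, 4, 6, 7, 0, 9, 5] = (0 8)(3 10 5 4)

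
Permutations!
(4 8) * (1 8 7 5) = [0, 8, 2, 3, 7, 1, 6, 5, 4] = (1 8 4 7 5)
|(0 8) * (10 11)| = |(0 8)(10 11)| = 2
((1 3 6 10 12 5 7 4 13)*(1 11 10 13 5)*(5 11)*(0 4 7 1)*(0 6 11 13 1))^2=(0 13)(1 11 12)(3 10 6)(4 5)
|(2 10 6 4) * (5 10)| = |(2 5 10 6 4)| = 5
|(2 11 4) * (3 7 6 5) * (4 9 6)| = 8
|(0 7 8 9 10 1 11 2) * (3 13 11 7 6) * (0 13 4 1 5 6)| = |(1 7 8 9 10 5 6 3 4)(2 13 11)| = 9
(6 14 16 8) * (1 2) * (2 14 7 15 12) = (1 14 16 8 6 7 15 12 2) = [0, 14, 1, 3, 4, 5, 7, 15, 6, 9, 10, 11, 2, 13, 16, 12, 8]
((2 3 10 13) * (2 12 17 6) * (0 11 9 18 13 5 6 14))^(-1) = (0 14 17 12 13 18 9 11)(2 6 5 10 3)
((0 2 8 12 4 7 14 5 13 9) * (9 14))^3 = (14)(0 12 9 8 7 2 4)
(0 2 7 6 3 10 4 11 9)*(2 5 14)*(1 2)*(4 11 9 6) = (0 5 14 1 2 7 4 9)(3 10 11 6) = [5, 2, 7, 10, 9, 14, 3, 4, 8, 0, 11, 6, 12, 13, 1]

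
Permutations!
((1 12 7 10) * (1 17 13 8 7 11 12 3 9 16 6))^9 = (1 6 16 9 3)(7 8 13 17 10)(11 12)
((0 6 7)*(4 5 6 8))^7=((0 8 4 5 6 7))^7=(0 8 4 5 6 7)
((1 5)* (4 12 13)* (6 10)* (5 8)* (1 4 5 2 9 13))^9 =((1 8 2 9 13 5 4 12)(6 10))^9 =(1 8 2 9 13 5 4 12)(6 10)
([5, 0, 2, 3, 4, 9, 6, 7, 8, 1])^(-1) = [1, 9, 2, 3, 4, 0, 6, 7, 8, 5]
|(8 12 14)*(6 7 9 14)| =6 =|(6 7 9 14 8 12)|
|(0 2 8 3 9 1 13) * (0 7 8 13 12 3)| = 20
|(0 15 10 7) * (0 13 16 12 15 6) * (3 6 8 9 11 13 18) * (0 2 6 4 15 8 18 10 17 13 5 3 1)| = |(0 18 1)(2 6)(3 4 15 17 13 16 12 8 9 11 5)(7 10)| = 66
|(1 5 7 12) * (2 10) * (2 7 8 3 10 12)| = |(1 5 8 3 10 7 2 12)| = 8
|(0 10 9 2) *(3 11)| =4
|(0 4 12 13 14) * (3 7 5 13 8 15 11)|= 11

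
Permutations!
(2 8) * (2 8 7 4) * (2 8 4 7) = (4 8) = [0, 1, 2, 3, 8, 5, 6, 7, 4]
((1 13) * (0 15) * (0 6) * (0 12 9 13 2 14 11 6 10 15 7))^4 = ((0 7)(1 2 14 11 6 12 9 13)(10 15))^4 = (15)(1 6)(2 12)(9 14)(11 13)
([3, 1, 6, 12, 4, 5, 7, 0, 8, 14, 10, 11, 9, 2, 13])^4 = (0 14 7 9 6 12 2 3 13)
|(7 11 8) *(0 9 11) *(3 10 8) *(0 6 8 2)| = 6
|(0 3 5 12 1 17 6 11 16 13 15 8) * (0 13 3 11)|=9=|(0 11 16 3 5 12 1 17 6)(8 13 15)|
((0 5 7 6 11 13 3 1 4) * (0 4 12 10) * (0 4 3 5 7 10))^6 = ((0 7 6 11 13 5 10 4 3 1 12))^6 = (0 10 7 4 6 3 11 1 13 12 5)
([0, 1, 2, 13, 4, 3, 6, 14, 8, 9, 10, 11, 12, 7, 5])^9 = (3 5 14 7 13)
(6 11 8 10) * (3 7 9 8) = (3 7 9 8 10 6 11) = [0, 1, 2, 7, 4, 5, 11, 9, 10, 8, 6, 3]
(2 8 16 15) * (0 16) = [16, 1, 8, 3, 4, 5, 6, 7, 0, 9, 10, 11, 12, 13, 14, 2, 15] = (0 16 15 2 8)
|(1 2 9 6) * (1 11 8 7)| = 7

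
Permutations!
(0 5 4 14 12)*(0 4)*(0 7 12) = (0 5 7 12 4 14) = [5, 1, 2, 3, 14, 7, 6, 12, 8, 9, 10, 11, 4, 13, 0]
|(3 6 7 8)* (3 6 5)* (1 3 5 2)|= |(1 3 2)(6 7 8)|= 3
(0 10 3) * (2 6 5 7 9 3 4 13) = (0 10 4 13 2 6 5 7 9 3) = [10, 1, 6, 0, 13, 7, 5, 9, 8, 3, 4, 11, 12, 2]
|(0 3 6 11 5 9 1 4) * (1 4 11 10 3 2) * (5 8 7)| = |(0 2 1 11 8 7 5 9 4)(3 6 10)| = 9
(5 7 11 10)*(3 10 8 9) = (3 10 5 7 11 8 9) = [0, 1, 2, 10, 4, 7, 6, 11, 9, 3, 5, 8]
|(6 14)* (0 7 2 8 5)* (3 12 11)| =30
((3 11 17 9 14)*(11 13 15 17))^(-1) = (3 14 9 17 15 13)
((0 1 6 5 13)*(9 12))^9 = ((0 1 6 5 13)(9 12))^9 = (0 13 5 6 1)(9 12)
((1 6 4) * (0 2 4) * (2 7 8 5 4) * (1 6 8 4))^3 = (8)(0 6 4 7)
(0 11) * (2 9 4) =(0 11)(2 9 4) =[11, 1, 9, 3, 2, 5, 6, 7, 8, 4, 10, 0]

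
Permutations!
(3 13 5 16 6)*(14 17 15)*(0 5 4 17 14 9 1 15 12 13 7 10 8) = (0 5 16 6 3 7 10 8)(1 15 9)(4 17 12 13) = [5, 15, 2, 7, 17, 16, 3, 10, 0, 1, 8, 11, 13, 4, 14, 9, 6, 12]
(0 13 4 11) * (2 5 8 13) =[2, 1, 5, 3, 11, 8, 6, 7, 13, 9, 10, 0, 12, 4] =(0 2 5 8 13 4 11)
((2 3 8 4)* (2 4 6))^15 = (2 6 8 3)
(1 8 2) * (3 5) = (1 8 2)(3 5) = [0, 8, 1, 5, 4, 3, 6, 7, 2]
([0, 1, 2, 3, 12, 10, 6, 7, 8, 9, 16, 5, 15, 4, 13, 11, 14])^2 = (4 15 5 16 13 12 11 10 14)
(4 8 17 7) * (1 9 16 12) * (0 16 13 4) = (0 16 12 1 9 13 4 8 17 7) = [16, 9, 2, 3, 8, 5, 6, 0, 17, 13, 10, 11, 1, 4, 14, 15, 12, 7]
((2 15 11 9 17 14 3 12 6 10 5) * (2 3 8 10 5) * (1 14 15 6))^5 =(1 6 14 5 8 3 10 12 2)(9 17 15 11)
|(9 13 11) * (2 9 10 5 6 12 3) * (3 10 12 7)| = 10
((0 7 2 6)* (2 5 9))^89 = ((0 7 5 9 2 6))^89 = (0 6 2 9 5 7)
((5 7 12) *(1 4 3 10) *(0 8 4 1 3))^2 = (0 4 8)(5 12 7)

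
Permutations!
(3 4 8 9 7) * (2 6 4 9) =[0, 1, 6, 9, 8, 5, 4, 3, 2, 7] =(2 6 4 8)(3 9 7)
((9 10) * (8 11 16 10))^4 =((8 11 16 10 9))^4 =(8 9 10 16 11)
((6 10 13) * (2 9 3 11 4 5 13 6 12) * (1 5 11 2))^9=((1 5 13 12)(2 9 3)(4 11)(6 10))^9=(1 5 13 12)(4 11)(6 10)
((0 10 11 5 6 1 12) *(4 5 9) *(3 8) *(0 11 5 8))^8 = ((0 10 5 6 1 12 11 9 4 8 3))^8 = (0 4 12 5 3 9 1 10 8 11 6)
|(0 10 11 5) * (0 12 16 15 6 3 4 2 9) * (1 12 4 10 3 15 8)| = |(0 3 10 11 5 4 2 9)(1 12 16 8)(6 15)| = 8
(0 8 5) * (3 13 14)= (0 8 5)(3 13 14)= [8, 1, 2, 13, 4, 0, 6, 7, 5, 9, 10, 11, 12, 14, 3]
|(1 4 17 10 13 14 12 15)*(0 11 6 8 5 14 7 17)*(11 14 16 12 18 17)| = 16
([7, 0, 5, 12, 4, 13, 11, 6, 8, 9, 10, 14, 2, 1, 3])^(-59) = (0 2 11 1 12 6 13 3 7 5 14)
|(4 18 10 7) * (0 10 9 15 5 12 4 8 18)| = |(0 10 7 8 18 9 15 5 12 4)| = 10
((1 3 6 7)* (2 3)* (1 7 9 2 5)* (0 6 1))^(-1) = ((0 6 9 2 3 1 5))^(-1) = (0 5 1 3 2 9 6)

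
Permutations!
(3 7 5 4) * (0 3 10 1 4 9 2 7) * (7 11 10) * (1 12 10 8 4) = (0 3)(2 11 8 4 7 5 9)(10 12) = [3, 1, 11, 0, 7, 9, 6, 5, 4, 2, 12, 8, 10]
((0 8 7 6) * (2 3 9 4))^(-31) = (0 8 7 6)(2 3 9 4) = ((0 8 7 6)(2 3 9 4))^(-31)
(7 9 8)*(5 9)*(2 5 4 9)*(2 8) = (2 5 8 7 4 9) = [0, 1, 5, 3, 9, 8, 6, 4, 7, 2]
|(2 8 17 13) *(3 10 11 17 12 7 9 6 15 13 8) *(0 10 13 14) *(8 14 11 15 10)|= 33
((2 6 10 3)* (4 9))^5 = (2 6 10 3)(4 9)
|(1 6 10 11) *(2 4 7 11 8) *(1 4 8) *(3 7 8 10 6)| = |(1 3 7 11 4 8 2 10)| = 8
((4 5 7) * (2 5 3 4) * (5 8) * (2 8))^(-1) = (3 4)(5 8 7)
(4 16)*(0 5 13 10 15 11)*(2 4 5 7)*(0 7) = (2 4 16 5 13 10 15 11 7) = [0, 1, 4, 3, 16, 13, 6, 2, 8, 9, 15, 7, 12, 10, 14, 11, 5]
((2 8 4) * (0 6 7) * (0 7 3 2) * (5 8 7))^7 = ((0 6 3 2 7 5 8 4))^7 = (0 4 8 5 7 2 3 6)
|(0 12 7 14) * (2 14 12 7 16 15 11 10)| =9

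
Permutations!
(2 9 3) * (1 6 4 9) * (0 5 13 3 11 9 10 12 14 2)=(0 5 13 3)(1 6 4 10 12 14 2)(9 11)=[5, 6, 1, 0, 10, 13, 4, 7, 8, 11, 12, 9, 14, 3, 2]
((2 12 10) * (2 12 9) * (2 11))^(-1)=((2 9 11)(10 12))^(-1)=(2 11 9)(10 12)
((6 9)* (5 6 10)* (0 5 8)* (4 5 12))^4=((0 12 4 5 6 9 10 8))^4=(0 6)(4 10)(5 8)(9 12)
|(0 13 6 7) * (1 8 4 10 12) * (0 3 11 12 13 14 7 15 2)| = 14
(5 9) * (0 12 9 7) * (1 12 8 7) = [8, 12, 2, 3, 4, 1, 6, 0, 7, 5, 10, 11, 9] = (0 8 7)(1 12 9 5)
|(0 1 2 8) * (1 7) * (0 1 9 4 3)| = 15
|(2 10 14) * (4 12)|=6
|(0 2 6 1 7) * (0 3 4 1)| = 12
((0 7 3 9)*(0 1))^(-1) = (0 1 9 3 7) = ((0 7 3 9 1))^(-1)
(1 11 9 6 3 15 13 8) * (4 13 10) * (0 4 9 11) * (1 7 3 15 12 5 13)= (0 4 1)(3 12 5 13 8 7)(6 15 10 9)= [4, 0, 2, 12, 1, 13, 15, 3, 7, 6, 9, 11, 5, 8, 14, 10]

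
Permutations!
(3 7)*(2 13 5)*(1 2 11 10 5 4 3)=[0, 2, 13, 7, 3, 11, 6, 1, 8, 9, 5, 10, 12, 4]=(1 2 13 4 3 7)(5 11 10)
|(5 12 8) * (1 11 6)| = 3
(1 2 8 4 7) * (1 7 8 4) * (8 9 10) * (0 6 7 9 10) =(0 6 7 9)(1 2 4 10 8) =[6, 2, 4, 3, 10, 5, 7, 9, 1, 0, 8]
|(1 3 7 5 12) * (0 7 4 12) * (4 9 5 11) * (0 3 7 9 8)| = |(0 9 5 3 8)(1 7 11 4 12)| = 5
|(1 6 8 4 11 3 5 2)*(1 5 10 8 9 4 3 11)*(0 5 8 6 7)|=|(11)(0 5 2 8 3 10 6 9 4 1 7)|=11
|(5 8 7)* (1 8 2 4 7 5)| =|(1 8 5 2 4 7)| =6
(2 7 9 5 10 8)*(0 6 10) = (0 6 10 8 2 7 9 5) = [6, 1, 7, 3, 4, 0, 10, 9, 2, 5, 8]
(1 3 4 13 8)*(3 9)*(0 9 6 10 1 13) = (0 9 3 4)(1 6 10)(8 13) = [9, 6, 2, 4, 0, 5, 10, 7, 13, 3, 1, 11, 12, 8]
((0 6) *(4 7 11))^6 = ((0 6)(4 7 11))^6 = (11)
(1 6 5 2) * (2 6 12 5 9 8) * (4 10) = (1 12 5 6 9 8 2)(4 10) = [0, 12, 1, 3, 10, 6, 9, 7, 2, 8, 4, 11, 5]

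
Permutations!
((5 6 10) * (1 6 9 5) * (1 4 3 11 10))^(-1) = (1 6)(3 4 10 11)(5 9)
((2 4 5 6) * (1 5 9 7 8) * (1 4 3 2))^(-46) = (1 6 5)(4 7)(8 9)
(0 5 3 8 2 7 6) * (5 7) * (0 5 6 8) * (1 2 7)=(0 1 2 6 5 3)(7 8)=[1, 2, 6, 0, 4, 3, 5, 8, 7]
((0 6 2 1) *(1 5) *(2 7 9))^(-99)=((0 6 7 9 2 5 1))^(-99)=(0 1 5 2 9 7 6)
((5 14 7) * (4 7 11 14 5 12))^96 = (14)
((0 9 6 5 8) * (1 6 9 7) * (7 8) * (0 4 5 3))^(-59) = (9)(0 1 4 3 7 8 6 5)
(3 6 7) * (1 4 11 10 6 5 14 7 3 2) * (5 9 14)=(1 4 11 10 6 3 9 14 7 2)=[0, 4, 1, 9, 11, 5, 3, 2, 8, 14, 6, 10, 12, 13, 7]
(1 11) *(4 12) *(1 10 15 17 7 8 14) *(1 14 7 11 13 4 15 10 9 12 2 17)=[0, 13, 17, 3, 2, 5, 6, 8, 7, 12, 10, 9, 15, 4, 14, 1, 16, 11]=(1 13 4 2 17 11 9 12 15)(7 8)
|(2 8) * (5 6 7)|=|(2 8)(5 6 7)|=6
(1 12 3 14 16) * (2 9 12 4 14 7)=(1 4 14 16)(2 9 12 3 7)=[0, 4, 9, 7, 14, 5, 6, 2, 8, 12, 10, 11, 3, 13, 16, 15, 1]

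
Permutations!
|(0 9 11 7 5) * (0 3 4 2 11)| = |(0 9)(2 11 7 5 3 4)| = 6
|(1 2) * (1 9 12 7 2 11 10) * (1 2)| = |(1 11 10 2 9 12 7)| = 7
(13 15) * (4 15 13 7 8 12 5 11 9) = (4 15 7 8 12 5 11 9) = [0, 1, 2, 3, 15, 11, 6, 8, 12, 4, 10, 9, 5, 13, 14, 7]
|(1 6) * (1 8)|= |(1 6 8)|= 3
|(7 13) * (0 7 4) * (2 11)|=4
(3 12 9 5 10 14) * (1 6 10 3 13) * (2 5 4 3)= (1 6 10 14 13)(2 5)(3 12 9 4)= [0, 6, 5, 12, 3, 2, 10, 7, 8, 4, 14, 11, 9, 1, 13]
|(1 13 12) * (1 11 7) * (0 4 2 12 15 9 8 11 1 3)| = |(0 4 2 12 1 13 15 9 8 11 7 3)| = 12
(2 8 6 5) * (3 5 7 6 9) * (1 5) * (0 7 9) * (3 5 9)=(0 7 6 3 1 9 5 2 8)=[7, 9, 8, 1, 4, 2, 3, 6, 0, 5]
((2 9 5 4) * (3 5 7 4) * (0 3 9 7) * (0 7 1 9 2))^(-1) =(0 4 7 9 1 2 5 3)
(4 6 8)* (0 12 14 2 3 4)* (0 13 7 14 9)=(0 12 9)(2 3 4 6 8 13 7 14)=[12, 1, 3, 4, 6, 5, 8, 14, 13, 0, 10, 11, 9, 7, 2]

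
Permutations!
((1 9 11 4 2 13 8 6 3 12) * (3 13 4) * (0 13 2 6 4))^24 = ((0 13 8 4 6 2)(1 9 11 3 12))^24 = (13)(1 12 3 11 9)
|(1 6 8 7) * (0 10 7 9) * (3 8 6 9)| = 10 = |(0 10 7 1 9)(3 8)|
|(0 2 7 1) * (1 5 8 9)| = 7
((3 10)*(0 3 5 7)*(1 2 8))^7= (0 10 7 3 5)(1 2 8)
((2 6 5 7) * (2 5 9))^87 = ((2 6 9)(5 7))^87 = (9)(5 7)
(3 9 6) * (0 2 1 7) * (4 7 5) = (0 2 1 5 4 7)(3 9 6) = [2, 5, 1, 9, 7, 4, 3, 0, 8, 6]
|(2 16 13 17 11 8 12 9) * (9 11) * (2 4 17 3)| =12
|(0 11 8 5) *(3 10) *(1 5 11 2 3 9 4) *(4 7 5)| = |(0 2 3 10 9 7 5)(1 4)(8 11)| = 14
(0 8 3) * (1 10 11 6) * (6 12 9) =(0 8 3)(1 10 11 12 9 6) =[8, 10, 2, 0, 4, 5, 1, 7, 3, 6, 11, 12, 9]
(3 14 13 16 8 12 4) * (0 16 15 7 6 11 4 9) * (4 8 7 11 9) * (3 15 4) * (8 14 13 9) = (0 16 7 6 8 12 3 13 4 15 11 14 9) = [16, 1, 2, 13, 15, 5, 8, 6, 12, 0, 10, 14, 3, 4, 9, 11, 7]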